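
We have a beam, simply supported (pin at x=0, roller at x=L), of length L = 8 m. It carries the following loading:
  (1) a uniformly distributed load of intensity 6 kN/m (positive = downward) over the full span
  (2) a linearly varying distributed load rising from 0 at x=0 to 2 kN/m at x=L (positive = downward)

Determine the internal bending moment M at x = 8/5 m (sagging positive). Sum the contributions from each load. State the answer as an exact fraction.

M(8/5) = 4352/125 kN·m

Load 1 — uniform load w=6 kN/m over full span:
  M_1 = wx(L-x)/2 = 6·(8/5)·(8-(8/5))/2 = 768/25 kN·m
Load 2 — triangular load w₀=2 kN/m (0→w₀ over full span):
  M_2 = w₀Lx/6 - w₀x³/(6L) = 2·8·(8/5)/6 - 2·(8/5)³/(6·8) = 512/125 kN·m
Superposition: M = Σ M_i = 4352/125 kN·m ≈ 34.816000 kN·m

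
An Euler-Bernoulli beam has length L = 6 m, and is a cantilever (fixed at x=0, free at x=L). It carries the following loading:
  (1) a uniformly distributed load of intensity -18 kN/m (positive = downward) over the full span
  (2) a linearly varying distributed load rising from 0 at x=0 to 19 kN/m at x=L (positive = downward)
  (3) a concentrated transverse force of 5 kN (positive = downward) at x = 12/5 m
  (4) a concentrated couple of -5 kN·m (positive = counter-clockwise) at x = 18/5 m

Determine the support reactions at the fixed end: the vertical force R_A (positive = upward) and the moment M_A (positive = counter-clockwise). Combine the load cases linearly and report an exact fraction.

R_A = -46 kN, M_A = -79 kN·m

Load 1 — uniform load w=-18 kN/m over full span:
  R_A = wL = (-18)·6 = -108 kN
  M_A = wL²/2 = (-18)·6²/2 = -324 kN·m
Load 2 — triangular load w₀=19 kN/m (0→w₀ over full span):
  R_A = w₀L/2 = 19·6/2 = 57 kN
  M_A = w₀L²/3 = 19·6²/3 = 228 kN·m
Load 3 — point force P=5 kN at a=12/5 m (b=L-a=18/5):
  R_A = P = 5 kN
  M_A = Pa = 5·(12/5) = 12 kN·m
Load 4 — applied couple M₀=-5 kN·m at a=18/5 m (b=L-a=12/5):
  R_A = 0 kN
  M_A = -M₀ = -(-5) = 5 kN·m
Superposition: R_A = -46 kN, M_A = -79 kN·m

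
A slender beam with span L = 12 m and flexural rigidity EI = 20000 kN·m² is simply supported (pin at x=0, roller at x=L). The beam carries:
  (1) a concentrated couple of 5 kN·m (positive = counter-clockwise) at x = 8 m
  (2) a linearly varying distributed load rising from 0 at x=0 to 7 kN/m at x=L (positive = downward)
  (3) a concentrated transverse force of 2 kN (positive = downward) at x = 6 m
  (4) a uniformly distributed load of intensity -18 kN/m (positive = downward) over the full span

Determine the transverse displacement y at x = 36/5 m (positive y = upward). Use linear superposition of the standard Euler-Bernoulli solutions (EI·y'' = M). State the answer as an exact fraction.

Load 1 — applied couple M₀=5 kN·m at a=8 m (b=L-a=4):
  y_1 = (M₀x³/(6L)+C₁x)/EI  [x≤a] with C₁=M₀(3b²-L²)/(6L)=-20/3 = (5·(36/5)³/(6·12)+(-20/3)·(36/5))/20000 = -69/62500 m
Load 2 — triangular load w₀=7 kN/m (0→w₀ over full span):
  y_2 = -w₀x(7L⁴-10L²x²+3x⁴)/(360LEI) = -7·(36/5)·(7·12⁴-10·12²·(36/5)²+3·(36/5)⁴)/(360·12·20000) = -447552/9765625 m
Load 3 — point force P=2 kN at a=6 m (b=L-a=6):
  y_3 = -Pa(L-x)(2Lx-a²-x²)/(6LEI)  [x>a] = -2·6·(12-(36/5))·(2·12·(36/5)-6²-(36/5)²)/(6·12·20000) = -531/156250 m
Load 4 — uniform load w=-18 kN/m over full span:
  y_4 = -wx(L³-2Lx²+x³)/(24EI) = -(-18)·(36/5)·(12³-2·12·(36/5)²+(36/5)³)/(24·20000) = 90396/390625 m
Superposition: y = Σ y_i = 7073517/39062500 m ≈ 0.181082 m

y(36/5) = 7073517/39062500 m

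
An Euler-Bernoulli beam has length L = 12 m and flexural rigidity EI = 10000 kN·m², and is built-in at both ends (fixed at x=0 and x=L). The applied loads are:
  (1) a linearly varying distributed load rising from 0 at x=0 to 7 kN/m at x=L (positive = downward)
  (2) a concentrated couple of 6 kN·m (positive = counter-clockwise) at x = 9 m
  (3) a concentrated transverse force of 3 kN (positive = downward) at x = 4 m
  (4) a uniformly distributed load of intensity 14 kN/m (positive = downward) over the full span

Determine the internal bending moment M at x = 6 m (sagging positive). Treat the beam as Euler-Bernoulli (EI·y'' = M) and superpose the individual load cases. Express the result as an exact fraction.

M(6) = 217/2 kN·m

Load 1 — triangular load w₀=7 kN/m (0→w₀ over full span):
  M_1 = 3w₀Lx/20 - w₀L²/30 - w₀x³/(6L) = 3·7·12·6/20 - 7·12²/30 - 7·6³/(6·12) = 21 kN·m
Load 2 — applied couple M₀=6 kN·m at a=9 m (b=L-a=3):
  M_2 = R_Ax - M_A  [x≤a] with R_A=9/16, M_A=15/8 = (9/16)·6 - (15/8) = 3/2 kN·m
Load 3 — point force P=3 kN at a=4 m (b=L-a=8):
  M_3 = Pa²(a+3b)(L-x)/L³ - Pa²b/L²  [x>a] = 3·4²·(4+3·8)·(12-6)/12³ - 3·4²·8/12² = 2 kN·m
Load 4 — uniform load w=14 kN/m over full span:
  M_4 = wLx/2 - wL²/12 - wx²/2 = 14·12·6/2 - 14·12²/12 - 14·6²/2 = 84 kN·m
Superposition: M = Σ M_i = 217/2 kN·m ≈ 108.500000 kN·m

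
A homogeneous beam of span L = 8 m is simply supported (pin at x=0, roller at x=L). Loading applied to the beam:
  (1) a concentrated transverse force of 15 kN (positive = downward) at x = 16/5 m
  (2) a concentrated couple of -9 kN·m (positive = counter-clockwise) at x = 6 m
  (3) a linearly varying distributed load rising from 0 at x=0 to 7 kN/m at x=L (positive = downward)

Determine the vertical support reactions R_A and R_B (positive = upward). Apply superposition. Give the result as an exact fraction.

R_A = 413/24 kN, R_B = 619/24 kN

Load 1 — point force P=15 kN at a=16/5 m (b=L-a=24/5):
  R_A = Pb/L = 15·(24/5)/8 = 9 kN
  R_B = Pa/L = 15·(16/5)/8 = 6 kN
Load 2 — applied couple M₀=-9 kN·m at a=6 m (b=L-a=2):
  R_A = M₀/L = (-9)/8 = -9/8 kN
  R_B = -M₀/L = -(-9)/8 = 9/8 kN
Load 3 — triangular load w₀=7 kN/m (0→w₀ over full span):
  R_A = w₀L/6 = 7·8/6 = 28/3 kN
  R_B = w₀L/3 = 7·8/3 = 56/3 kN
Superposition: R_A = 413/24 kN, R_B = 619/24 kN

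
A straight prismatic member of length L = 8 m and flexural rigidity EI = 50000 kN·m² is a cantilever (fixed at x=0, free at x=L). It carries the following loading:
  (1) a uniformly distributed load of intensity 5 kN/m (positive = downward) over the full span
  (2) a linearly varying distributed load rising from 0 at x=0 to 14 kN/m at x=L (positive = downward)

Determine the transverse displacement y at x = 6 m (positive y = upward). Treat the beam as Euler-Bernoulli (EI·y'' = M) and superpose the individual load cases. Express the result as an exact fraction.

Load 1 — uniform load w=5 kN/m over full span:
  y_1 = -wx²(x²-4Lx+6L²)/(24EI) = -5·6²·(6²-4·8·6+6·8²)/(24·50000) = -171/5000 m
Load 2 — triangular load w₀=14 kN/m (0→w₀ over full span):
  y_2 = (w₀Lx³/12-w₀L²x²/6-w₀x⁵/(120L))/EI = (14·8·6³/12-14·8²·6²/6-14·6⁵/(120·8))/50000 = -17367/250000 m
Superposition: y = Σ y_i = -25917/250000 m ≈ -0.103668 m

y(6) = -25917/250000 m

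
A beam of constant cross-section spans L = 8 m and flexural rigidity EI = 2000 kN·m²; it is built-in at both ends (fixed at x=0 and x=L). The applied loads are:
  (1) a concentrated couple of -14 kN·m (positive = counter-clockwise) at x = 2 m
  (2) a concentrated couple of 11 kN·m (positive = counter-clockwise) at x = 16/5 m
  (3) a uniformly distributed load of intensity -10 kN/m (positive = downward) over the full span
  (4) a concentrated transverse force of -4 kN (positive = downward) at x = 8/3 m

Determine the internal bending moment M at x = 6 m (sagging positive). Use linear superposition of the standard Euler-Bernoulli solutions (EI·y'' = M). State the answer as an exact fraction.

Load 1 — applied couple M₀=-14 kN·m at a=2 m (b=L-a=6):
  M_1 = R_Ax - M_A - M₀  [x>a] with R_A=-63/32, M_A=21/8 = (-63/32)·6 - (21/8) - (-14) = -7/16 kN·m
Load 2 — applied couple M₀=11 kN·m at a=16/5 m (b=L-a=24/5):
  M_2 = R_Ax - M_A - M₀  [x>a] with R_A=99/50, M_A=33/25 = (99/50)·6 - (33/25) - 11 = -11/25 kN·m
Load 3 — uniform load w=-10 kN/m over full span:
  M_3 = wLx/2 - wL²/12 - wx²/2 = (-10)·8·6/2 - (-10)·8²/12 - (-10)·6²/2 = -20/3 kN·m
Load 4 — point force P=-4 kN at a=8/3 m (b=L-a=16/3):
  M_4 = Pa²(a+3b)(L-x)/L³ - Pa²b/L²  [x>a] = (-4)·(8/3)²·((8/3)+3·(16/3))·(8-6)/8³ - (-4)·(8/3)²·(16/3)/8² = 8/27 kN·m
Superposition: M = Σ M_i = -78277/10800 kN·m ≈ -7.247870 kN·m

M(6) = -78277/10800 kN·m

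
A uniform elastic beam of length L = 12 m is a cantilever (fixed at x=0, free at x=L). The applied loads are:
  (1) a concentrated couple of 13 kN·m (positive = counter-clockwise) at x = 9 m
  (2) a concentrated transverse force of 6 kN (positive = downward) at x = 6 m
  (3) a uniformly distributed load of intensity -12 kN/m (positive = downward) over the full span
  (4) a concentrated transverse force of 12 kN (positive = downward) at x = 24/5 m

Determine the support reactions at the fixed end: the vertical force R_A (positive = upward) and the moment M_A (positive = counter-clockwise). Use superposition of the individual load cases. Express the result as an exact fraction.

Load 1 — applied couple M₀=13 kN·m at a=9 m (b=L-a=3):
  R_A = 0 kN
  M_A = -M₀ = -13 kN·m
Load 2 — point force P=6 kN at a=6 m (b=L-a=6):
  R_A = P = 6 kN
  M_A = Pa = 6·6 = 36 kN·m
Load 3 — uniform load w=-12 kN/m over full span:
  R_A = wL = (-12)·12 = -144 kN
  M_A = wL²/2 = (-12)·12²/2 = -864 kN·m
Load 4 — point force P=12 kN at a=24/5 m (b=L-a=36/5):
  R_A = P = 12 kN
  M_A = Pa = 12·(24/5) = 288/5 kN·m
Superposition: R_A = -126 kN, M_A = -3917/5 kN·m

R_A = -126 kN, M_A = -3917/5 kN·m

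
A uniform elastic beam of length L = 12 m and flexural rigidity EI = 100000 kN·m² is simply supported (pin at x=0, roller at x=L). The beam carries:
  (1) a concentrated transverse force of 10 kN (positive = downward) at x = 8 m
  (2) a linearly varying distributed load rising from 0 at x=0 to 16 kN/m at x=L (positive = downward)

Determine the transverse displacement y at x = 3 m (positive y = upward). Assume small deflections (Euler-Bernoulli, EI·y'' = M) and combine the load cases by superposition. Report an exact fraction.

y(3) = -10019/600000 m

Load 1 — point force P=10 kN at a=8 m (b=L-a=4):
  y_1 = -Pbx(L²-b²-x²)/(6LEI)  [x≤a] = -10·4·3·(12²-4²-3²)/(6·12·100000) = -119/60000 m
Load 2 — triangular load w₀=16 kN/m (0→w₀ over full span):
  y_2 = -w₀x(7L⁴-10L²x²+3x⁴)/(360LEI) = -16·3·(7·12⁴-10·12²·3²+3·3⁴)/(360·12·100000) = -2943/200000 m
Superposition: y = Σ y_i = -10019/600000 m ≈ -0.016698 m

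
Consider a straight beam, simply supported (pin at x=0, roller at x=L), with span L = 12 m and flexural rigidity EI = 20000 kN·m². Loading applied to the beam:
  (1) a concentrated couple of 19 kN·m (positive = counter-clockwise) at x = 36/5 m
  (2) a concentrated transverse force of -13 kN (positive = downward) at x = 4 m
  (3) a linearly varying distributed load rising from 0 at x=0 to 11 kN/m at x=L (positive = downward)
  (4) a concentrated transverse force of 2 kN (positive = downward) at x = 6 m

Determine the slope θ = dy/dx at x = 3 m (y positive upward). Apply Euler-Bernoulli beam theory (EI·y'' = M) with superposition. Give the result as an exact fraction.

θ(3) = -1607567/144000000 rad

Load 1 — applied couple M₀=19 kN·m at a=36/5 m (b=L-a=24/5):
  θ_1 = (M₀x²/(2L)+C₁)/EI  [x≤a] with C₁=M₀(3b²-L²)/(6L)=-494/25 = (19·3²/(2·12)+(-494/25))/20000 = -2527/4000000 rad
Load 2 — point force P=-13 kN at a=4 m (b=L-a=8):
  θ_2 = -Pb(L²-b²-3x²)/(6LEI)  [x≤a] = -(-13)·8·(12²-8²-3·3²)/(6·12·20000) = 689/180000 rad
Load 3 — triangular load w₀=11 kN/m (0→w₀ over full span):
  θ_3 = -w₀(7L⁴-30L²x²+15x⁴)/(360LEI) = -11·(7·12⁴-30·12²·3²+15·3⁴)/(360·12·20000) = -43791/3200000 rad
Load 4 — point force P=2 kN at a=6 m (b=L-a=6):
  θ_4 = -Pb(L²-b²-3x²)/(6LEI)  [x≤a] = -2·6·(12²-6²-3·3²)/(6·12·20000) = -27/40000 rad
Superposition: θ = Σ θ_i = -1607567/144000000 rad ≈ -0.011164 rad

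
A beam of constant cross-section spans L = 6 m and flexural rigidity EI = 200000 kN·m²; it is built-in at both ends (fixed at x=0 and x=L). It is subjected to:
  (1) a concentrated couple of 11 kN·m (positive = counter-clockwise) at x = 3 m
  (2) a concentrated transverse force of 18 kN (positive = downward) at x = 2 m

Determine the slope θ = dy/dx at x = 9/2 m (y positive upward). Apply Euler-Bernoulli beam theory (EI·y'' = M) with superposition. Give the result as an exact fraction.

Load 1 — applied couple M₀=11 kN·m at a=3 m (b=L-a=3):
  θ_1 = (R_Ax²/2 - M_Ax - M₀(x-a))/EI  [x>a] with R_A=11/4, M_A=11/4 = ((11/4)·(9/2)²/2 - (11/4)·(9/2) - 11·((9/2)-3))/200000 = -33/6400000 rad
Load 2 — point force P=18 kN at a=2 m (b=L-a=4):
  θ_2 = Pa²(L-x)(2bL-(3b+a)(L-x))/(2L³EI)  [x>a] = 18·2²·(6-(9/2))·(2·4·6-(3·4+2)·(6-(9/2)))/(2·6³·200000) = 27/800000 rad
Superposition: θ = Σ θ_i = 183/6400000 rad ≈ 0.000029 rad

θ(9/2) = 183/6400000 rad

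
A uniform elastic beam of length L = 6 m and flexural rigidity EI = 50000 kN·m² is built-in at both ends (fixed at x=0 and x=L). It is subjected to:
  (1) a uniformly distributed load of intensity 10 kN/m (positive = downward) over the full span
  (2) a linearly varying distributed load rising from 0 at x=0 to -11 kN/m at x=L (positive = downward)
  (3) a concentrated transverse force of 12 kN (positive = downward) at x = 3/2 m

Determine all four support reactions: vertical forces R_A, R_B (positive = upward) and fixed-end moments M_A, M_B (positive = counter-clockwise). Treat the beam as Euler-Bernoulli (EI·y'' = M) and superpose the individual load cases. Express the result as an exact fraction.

Load 1 — uniform load w=10 kN/m over full span:
  R_A = wL/2 = 10·6/2 = 30 kN
  M_A = wL²/12 = 10·6²/12 = 30 kN·m
  R_B = wL/2 = 10·6/2 = 30 kN
  M_B = -wL²/12 = -10·6²/12 = -30 kN·m
Load 2 — triangular load w₀=-11 kN/m (0→w₀ over full span):
  R_A = 3w₀L/20 = 3·(-11)·6/20 = -99/10 kN
  M_A = w₀L²/30 = (-11)·6²/30 = -66/5 kN·m
  R_B = 7w₀L/20 = 7·(-11)·6/20 = -231/10 kN
  M_B = -w₀L²/20 = -(-11)·6²/20 = 99/5 kN·m
Load 3 — point force P=12 kN at a=3/2 m (b=L-a=9/2):
  R_A = Pb²(3a+b)/L³ = 12·(9/2)²·(3·(3/2)+(9/2))/6³ = 81/8 kN
  M_A = Pab²/L² = 12·(3/2)·(9/2)²/6² = 81/8 kN·m
  R_B = Pa²(a+3b)/L³ = 12·(3/2)²·((3/2)+3·(9/2))/6³ = 15/8 kN
  M_B = -Pa²b/L² = -12·(3/2)²·(9/2)/6² = -27/8 kN·m
Superposition: R_A = 1209/40 kN, M_A = 1077/40 kN·m, R_B = 351/40 kN, M_B = -543/40 kN·m

R_A = 1209/40 kN, M_A = 1077/40 kN·m, R_B = 351/40 kN, M_B = -543/40 kN·m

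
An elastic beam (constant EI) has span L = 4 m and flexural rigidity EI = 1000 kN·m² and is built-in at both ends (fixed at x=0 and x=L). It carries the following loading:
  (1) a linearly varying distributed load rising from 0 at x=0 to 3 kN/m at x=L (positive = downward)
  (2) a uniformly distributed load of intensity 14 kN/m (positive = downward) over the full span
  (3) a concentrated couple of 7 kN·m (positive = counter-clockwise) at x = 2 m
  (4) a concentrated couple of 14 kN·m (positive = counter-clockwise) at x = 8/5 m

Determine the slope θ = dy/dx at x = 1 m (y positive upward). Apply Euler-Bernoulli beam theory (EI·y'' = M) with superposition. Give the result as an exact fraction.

Load 1 — triangular load w₀=3 kN/m (0→w₀ over full span):
  θ_1 = -w₀(2x(L-x)(L-2x)(x+2L)+x²(L-x)²)/(120LEI) = -3·(2·1·(4-1)·(4-2·1)·(1+2·4)+1²·(4-1)²)/(120·4·1000) = -117/160000 rad
Load 2 — uniform load w=14 kN/m over full span:
  θ_2 = -wx(L-x)(L-2x)/(12EI) = -14·1·(4-1)·(4-2·1)/(12·1000) = -7/1000 rad
Load 3 — applied couple M₀=7 kN·m at a=2 m (b=L-a=2):
  θ_3 = (R_Ax²/2 - M_Ax)/EI  [x≤a] with R_A=21/8, M_A=7/4 = ((21/8)·1²/2 - (7/4)·1)/1000 = -7/16000 rad
Load 4 — applied couple M₀=14 kN·m at a=8/5 m (b=L-a=12/5):
  θ_4 = (R_Ax²/2 - M_Ax)/EI  [x≤a] with R_A=126/25, M_A=42/25 = ((126/25)·1²/2 - (42/25)·1)/1000 = 21/25000 rad
Superposition: θ = Σ θ_i = -5863/800000 rad ≈ -0.007329 rad

θ(1) = -5863/800000 rad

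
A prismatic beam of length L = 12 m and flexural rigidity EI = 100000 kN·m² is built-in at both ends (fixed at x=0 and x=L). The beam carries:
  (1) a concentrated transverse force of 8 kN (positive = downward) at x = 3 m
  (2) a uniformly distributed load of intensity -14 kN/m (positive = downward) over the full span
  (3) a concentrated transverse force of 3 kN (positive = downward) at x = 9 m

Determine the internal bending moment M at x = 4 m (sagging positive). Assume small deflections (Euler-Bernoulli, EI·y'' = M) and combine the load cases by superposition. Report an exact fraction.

M(4) = -805/16 kN·m

Load 1 — point force P=8 kN at a=3 m (b=L-a=9):
  M_1 = Pa²(a+3b)(L-x)/L³ - Pa²b/L²  [x>a] = 8·3²·(3+3·9)·(12-4)/12³ - 8·3²·9/12² = 11/2 kN·m
Load 2 — uniform load w=-14 kN/m over full span:
  M_2 = wLx/2 - wL²/12 - wx²/2 = (-14)·12·4/2 - (-14)·12²/12 - (-14)·4²/2 = -56 kN·m
Load 3 — point force P=3 kN at a=9 m (b=L-a=3):
  M_3 = Pb²(3a+b)x/L³ - Pab²/L²  [x≤a] = 3·3²·(3·9+3)·4/12³ - 3·9·3²/12² = 3/16 kN·m
Superposition: M = Σ M_i = -805/16 kN·m ≈ -50.312500 kN·m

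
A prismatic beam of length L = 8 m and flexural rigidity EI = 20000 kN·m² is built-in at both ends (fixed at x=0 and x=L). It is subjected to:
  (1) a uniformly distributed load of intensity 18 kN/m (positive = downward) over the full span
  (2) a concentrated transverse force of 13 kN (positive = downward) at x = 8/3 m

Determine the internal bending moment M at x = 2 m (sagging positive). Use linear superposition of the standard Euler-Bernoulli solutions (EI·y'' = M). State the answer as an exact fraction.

M(2) = 428/27 kN·m

Load 1 — uniform load w=18 kN/m over full span:
  M_1 = wLx/2 - wL²/12 - wx²/2 = 18·8·2/2 - 18·8²/12 - 18·2²/2 = 12 kN·m
Load 2 — point force P=13 kN at a=8/3 m (b=L-a=16/3):
  M_2 = Pb²(3a+b)x/L³ - Pab²/L²  [x≤a] = 13·(16/3)²·(3·(8/3)+(16/3))·2/8³ - 13·(8/3)·(16/3)²/8² = 104/27 kN·m
Superposition: M = Σ M_i = 428/27 kN·m ≈ 15.851852 kN·m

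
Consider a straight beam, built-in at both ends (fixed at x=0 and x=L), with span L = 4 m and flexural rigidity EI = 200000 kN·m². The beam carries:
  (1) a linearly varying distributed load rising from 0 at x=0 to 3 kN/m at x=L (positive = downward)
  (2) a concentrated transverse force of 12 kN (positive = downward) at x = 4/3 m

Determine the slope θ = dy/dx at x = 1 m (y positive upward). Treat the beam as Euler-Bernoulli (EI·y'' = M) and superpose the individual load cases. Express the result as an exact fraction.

θ(1) = -1631/96000000 rad

Load 1 — triangular load w₀=3 kN/m (0→w₀ over full span):
  θ_1 = -w₀(2x(L-x)(L-2x)(x+2L)+x²(L-x)²)/(120LEI) = -3·(2·1·(4-1)·(4-2·1)·(1+2·4)+1²·(4-1)²)/(120·4·200000) = -117/32000000 rad
Load 2 — point force P=12 kN at a=4/3 m (b=L-a=8/3):
  θ_2 = -Pb²x(2aL-(3a+b)x)/(2L³EI)  [x≤a] = -12·(8/3)²·1·(2·(4/3)·4-(3·(4/3)+(8/3))·1)/(2·4³·200000) = -1/75000 rad
Superposition: θ = Σ θ_i = -1631/96000000 rad ≈ -0.000017 rad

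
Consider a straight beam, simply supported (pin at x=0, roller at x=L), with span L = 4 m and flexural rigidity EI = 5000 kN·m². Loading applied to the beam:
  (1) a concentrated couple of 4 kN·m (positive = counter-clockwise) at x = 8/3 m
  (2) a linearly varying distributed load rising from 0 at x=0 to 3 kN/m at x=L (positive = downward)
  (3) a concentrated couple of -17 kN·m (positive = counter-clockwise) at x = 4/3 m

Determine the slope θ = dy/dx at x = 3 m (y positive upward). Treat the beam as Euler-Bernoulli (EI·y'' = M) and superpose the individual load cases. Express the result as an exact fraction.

θ(3) = 13759/7200000 rad

Load 1 — applied couple M₀=4 kN·m at a=8/3 m (b=L-a=4/3):
  θ_1 = (M₀x²/(2L)-M₀(x-a)+C₁)/EI  [x>a] with C₁=M₀(3b²-L²)/(6L)=-16/9 = (4·3²/(2·4)-4·(3-(8/3))+(-16/9))/5000 = 1/3600 rad
Load 2 — triangular load w₀=3 kN/m (0→w₀ over full span):
  θ_2 = -w₀(7L⁴-30L²x²+15x⁴)/(360LEI) = -3·(7·4⁴-30·4²·3²+15·3⁴)/(360·4·5000) = 1313/2400000 rad
Load 3 — applied couple M₀=-17 kN·m at a=4/3 m (b=L-a=8/3):
  θ_3 = (M₀x²/(2L)-M₀(x-a)+C₁)/EI  [x>a] with C₁=M₀(3b²-L²)/(6L)=-34/9 = ((-17)·3²/(2·4)-(-17)·(3-(4/3))+(-34/9))/5000 = 391/360000 rad
Superposition: θ = Σ θ_i = 13759/7200000 rad ≈ 0.001911 rad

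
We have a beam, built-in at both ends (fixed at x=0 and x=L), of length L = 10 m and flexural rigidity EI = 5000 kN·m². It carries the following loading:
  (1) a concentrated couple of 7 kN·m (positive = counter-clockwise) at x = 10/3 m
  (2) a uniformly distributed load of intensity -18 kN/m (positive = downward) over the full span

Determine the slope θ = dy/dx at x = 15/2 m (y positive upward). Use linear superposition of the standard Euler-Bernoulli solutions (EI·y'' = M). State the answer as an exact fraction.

Load 1 — applied couple M₀=7 kN·m at a=10/3 m (b=L-a=20/3):
  θ_1 = (R_Ax²/2 - M_Ax - M₀(x-a))/EI  [x>a] with R_A=14/15, M_A=0 = ((14/15)·(15/2)²/2 - 0·(15/2) - 7·((15/2)-(10/3)))/5000 = -7/12000 rad
Load 2 — uniform load w=-18 kN/m over full span:
  θ_2 = -wx(L-x)(L-2x)/(12EI) = -(-18)·(15/2)·(10-(15/2))·(10-2·(15/2))/(12·5000) = -9/320 rad
Superposition: θ = Σ θ_i = -689/24000 rad ≈ -0.028708 rad

θ(15/2) = -689/24000 rad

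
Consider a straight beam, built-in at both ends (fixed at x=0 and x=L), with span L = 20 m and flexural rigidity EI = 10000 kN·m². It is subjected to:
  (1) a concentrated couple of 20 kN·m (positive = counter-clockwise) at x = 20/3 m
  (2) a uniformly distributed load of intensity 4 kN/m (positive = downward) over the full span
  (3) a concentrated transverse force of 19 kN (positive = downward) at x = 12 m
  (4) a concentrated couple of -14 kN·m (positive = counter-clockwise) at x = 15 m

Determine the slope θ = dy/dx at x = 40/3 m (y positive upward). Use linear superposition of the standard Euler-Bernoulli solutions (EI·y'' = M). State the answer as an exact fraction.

θ(40/3) = 106211/4050000 rad

Load 1 — applied couple M₀=20 kN·m at a=20/3 m (b=L-a=40/3):
  θ_1 = (R_Ax²/2 - M_Ax - M₀(x-a))/EI  [x>a] with R_A=4/3, M_A=0 = ((4/3)·(40/3)²/2 - 0·(40/3) - 20·((40/3)-(20/3)))/10000 = -1/675 rad
Load 2 — uniform load w=4 kN/m over full span:
  θ_2 = -wx(L-x)(L-2x)/(12EI) = -4·(40/3)·(20-(40/3))·(20-2·(40/3))/(12·10000) = 8/405 rad
Load 3 — point force P=19 kN at a=12 m (b=L-a=8):
  θ_3 = Pa²(L-x)(2bL-(3b+a)(L-x))/(2L³EI)  [x>a] = 19·12²·(20-(40/3))·(2·8·20-(3·8+12)·(20-(40/3)))/(2·20³·10000) = 57/6250 rad
Load 4 — applied couple M₀=-14 kN·m at a=15 m (b=L-a=5):
  θ_4 = (R_Ax²/2 - M_Ax)/EI  [x≤a] with R_A=-63/80, M_A=-35/8 = ((-63/80)·(40/3)²/2 - (-35/8)·(40/3))/10000 = -7/6000 rad
Superposition: θ = Σ θ_i = 106211/4050000 rad ≈ 0.026225 rad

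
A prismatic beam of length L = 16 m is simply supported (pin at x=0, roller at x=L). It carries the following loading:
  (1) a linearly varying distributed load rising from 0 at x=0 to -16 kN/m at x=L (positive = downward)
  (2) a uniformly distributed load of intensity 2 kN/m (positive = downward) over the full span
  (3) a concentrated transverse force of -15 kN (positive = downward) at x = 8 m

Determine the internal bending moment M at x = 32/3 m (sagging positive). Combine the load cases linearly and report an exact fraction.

Load 1 — triangular load w₀=-16 kN/m (0→w₀ over full span):
  M_1 = w₀Lx/6 - w₀x³/(6L) = (-16)·16·(32/3)/6 - (-16)·(32/3)³/(6·16) = -20480/81 kN·m
Load 2 — uniform load w=2 kN/m over full span:
  M_2 = wx(L-x)/2 = 2·(32/3)·(16-(32/3))/2 = 512/9 kN·m
Load 3 — point force P=-15 kN at a=8 m (b=L-a=8):
  M_3 = Pa(L-x)/L  [x>a] = (-15)·8·(16-(32/3))/16 = -40 kN·m
Superposition: M = Σ M_i = -19112/81 kN·m ≈ -235.950617 kN·m

M(32/3) = -19112/81 kN·m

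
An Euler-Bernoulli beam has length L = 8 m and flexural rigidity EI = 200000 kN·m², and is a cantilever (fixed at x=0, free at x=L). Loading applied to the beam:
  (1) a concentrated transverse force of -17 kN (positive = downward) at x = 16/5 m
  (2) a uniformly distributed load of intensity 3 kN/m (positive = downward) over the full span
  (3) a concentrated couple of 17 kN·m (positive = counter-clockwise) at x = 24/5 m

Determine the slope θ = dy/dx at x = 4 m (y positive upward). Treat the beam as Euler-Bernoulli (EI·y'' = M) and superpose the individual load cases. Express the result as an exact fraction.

Load 1 — point force P=-17 kN at a=16/5 m (b=L-a=24/5):
  θ_1 = -Pa²/(2EI)  [x>a] = -(-17)·(16/5)²/(2·200000) = 34/78125 rad
Load 2 — uniform load w=3 kN/m over full span:
  θ_2 = -wx(x²-3Lx+3L²)/(6EI) = -3·4·(4²-3·8·4+3·8²)/(6·200000) = -7/6250 rad
Load 3 — applied couple M₀=17 kN·m at a=24/5 m (b=L-a=16/5):
  θ_3 = M₀x/EI  [x≤a] = 17·4/200000 = 17/50000 rad
Superposition: θ = Σ θ_i = -431/1250000 rad ≈ -0.000345 rad

θ(4) = -431/1250000 rad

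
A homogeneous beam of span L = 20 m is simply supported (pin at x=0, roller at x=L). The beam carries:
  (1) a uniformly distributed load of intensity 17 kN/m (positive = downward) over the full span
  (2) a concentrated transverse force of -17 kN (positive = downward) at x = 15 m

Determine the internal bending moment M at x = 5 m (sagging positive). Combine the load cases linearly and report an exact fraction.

Load 1 — uniform load w=17 kN/m over full span:
  M_1 = wx(L-x)/2 = 17·5·(20-5)/2 = 1275/2 kN·m
Load 2 — point force P=-17 kN at a=15 m (b=L-a=5):
  M_2 = Pbx/L  [x≤a] = (-17)·5·5/20 = -85/4 kN·m
Superposition: M = Σ M_i = 2465/4 kN·m ≈ 616.250000 kN·m

M(5) = 2465/4 kN·m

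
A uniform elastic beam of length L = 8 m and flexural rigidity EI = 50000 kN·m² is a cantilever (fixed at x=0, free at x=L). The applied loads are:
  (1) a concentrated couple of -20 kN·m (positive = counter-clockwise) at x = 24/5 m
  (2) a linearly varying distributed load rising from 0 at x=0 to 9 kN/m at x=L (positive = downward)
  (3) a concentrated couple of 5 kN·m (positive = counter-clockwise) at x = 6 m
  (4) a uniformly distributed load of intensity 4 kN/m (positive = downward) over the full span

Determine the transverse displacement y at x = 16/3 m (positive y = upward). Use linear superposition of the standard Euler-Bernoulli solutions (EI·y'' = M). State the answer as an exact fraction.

y(16/3) = -244336/3796875 m

Load 1 — applied couple M₀=-20 kN·m at a=24/5 m (b=L-a=16/5):
  y_1 = M₀a(2x-a)/(2EI)  [x>a] = (-20)·(24/5)·(2·(16/3)-(24/5))/(2·50000) = -88/15625 m
Load 2 — triangular load w₀=9 kN/m (0→w₀ over full span):
  y_2 = (w₀Lx³/12-w₀L²x²/6-w₀x⁵/(120L))/EI = (9·8·(16/3)³/12-9·8²·(16/3)²/6-9·(16/3)⁵/(120·8))/50000 = -47104/1265625 m
Load 3 — applied couple M₀=5 kN·m at a=6 m (b=L-a=2):
  y_3 = M₀x²/(2EI)  [x≤a] = 5·(16/3)²/(2·50000) = 8/5625 m
Load 4 — uniform load w=4 kN/m over full span:
  y_4 = -wx²(x²-4Lx+6L²)/(24EI) = -4·(16/3)²·((16/3)²-4·8·(16/3)+6·8²)/(24·50000) = -17408/759375 m
Superposition: y = Σ y_i = -244336/3796875 m ≈ -0.064352 m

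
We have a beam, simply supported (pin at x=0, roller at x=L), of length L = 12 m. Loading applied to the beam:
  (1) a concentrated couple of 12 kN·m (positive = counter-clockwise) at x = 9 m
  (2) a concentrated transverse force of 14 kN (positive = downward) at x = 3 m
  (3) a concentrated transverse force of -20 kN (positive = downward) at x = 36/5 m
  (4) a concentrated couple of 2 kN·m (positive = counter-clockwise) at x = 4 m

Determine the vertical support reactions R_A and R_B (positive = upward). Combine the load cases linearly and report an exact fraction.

Load 1 — applied couple M₀=12 kN·m at a=9 m (b=L-a=3):
  R_A = M₀/L = 12/12 = 1 kN
  R_B = -M₀/L = -12/12 = -1 kN
Load 2 — point force P=14 kN at a=3 m (b=L-a=9):
  R_A = Pb/L = 14·9/12 = 21/2 kN
  R_B = Pa/L = 14·3/12 = 7/2 kN
Load 3 — point force P=-20 kN at a=36/5 m (b=L-a=24/5):
  R_A = Pb/L = (-20)·(24/5)/12 = -8 kN
  R_B = Pa/L = (-20)·(36/5)/12 = -12 kN
Load 4 — applied couple M₀=2 kN·m at a=4 m (b=L-a=8):
  R_A = M₀/L = 2/12 = 1/6 kN
  R_B = -M₀/L = -2/12 = -1/6 kN
Superposition: R_A = 11/3 kN, R_B = -29/3 kN

R_A = 11/3 kN, R_B = -29/3 kN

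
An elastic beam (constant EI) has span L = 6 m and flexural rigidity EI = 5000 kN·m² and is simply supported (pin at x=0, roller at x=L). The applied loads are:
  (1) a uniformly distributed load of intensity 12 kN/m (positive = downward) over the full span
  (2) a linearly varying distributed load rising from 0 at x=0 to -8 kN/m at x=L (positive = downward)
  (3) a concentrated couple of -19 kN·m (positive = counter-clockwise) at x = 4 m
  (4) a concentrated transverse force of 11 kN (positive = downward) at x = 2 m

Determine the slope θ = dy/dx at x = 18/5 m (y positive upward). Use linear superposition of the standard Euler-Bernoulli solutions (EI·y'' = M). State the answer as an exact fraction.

θ(18/5) = 136133/28125000 rad

Load 1 — uniform load w=12 kN/m over full span:
  θ_1 = -w(L³-6Lx²+4x³)/(24EI) = -12·(6³-6·6·(18/5)²+4·(18/5)³)/(24·5000) = 999/156250 rad
Load 2 — triangular load w₀=-8 kN/m (0→w₀ over full span):
  θ_2 = -w₀(7L⁴-30L²x²+15x⁴)/(360LEI) = -(-8)·(7·6⁴-30·6²·(18/5)²+15·(18/5)⁴)/(360·6·5000) = -696/390625 rad
Load 3 — applied couple M₀=-19 kN·m at a=4 m (b=L-a=2):
  θ_3 = (M₀x²/(2L)+C₁)/EI  [x≤a] with C₁=M₀(3b²-L²)/(6L)=38/3 = ((-19)·(18/5)²/(2·6)+(38/3))/5000 = -589/375000 rad
Load 4 — point force P=11 kN at a=2 m (b=L-a=4):
  θ_4 = -Pa(2L²-6Lx+3x²+a²)/(6LEI)  [x>a] = -11·2·(2·6²-6·6·(18/5)+3·(18/5)²+2²)/(6·6·5000) = 253/140625 rad
Superposition: θ = Σ θ_i = 136133/28125000 rad ≈ 0.004840 rad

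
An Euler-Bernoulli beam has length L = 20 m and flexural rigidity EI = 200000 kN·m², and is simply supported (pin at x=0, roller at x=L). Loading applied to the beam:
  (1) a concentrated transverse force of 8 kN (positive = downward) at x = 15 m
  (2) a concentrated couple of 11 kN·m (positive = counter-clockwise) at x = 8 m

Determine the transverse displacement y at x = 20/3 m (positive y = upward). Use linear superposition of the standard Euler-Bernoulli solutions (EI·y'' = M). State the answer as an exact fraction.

Load 1 — point force P=8 kN at a=15 m (b=L-a=5):
  y_1 = -Pbx(L²-b²-x²)/(6LEI)  [x≤a] = -8·5·(20/3)·(20²-5²-(20/3)²)/(6·20·200000) = -119/32400 m
Load 2 — applied couple M₀=11 kN·m at a=8 m (b=L-a=12):
  y_2 = (M₀x³/(6L)+C₁x)/EI  [x≤a] with C₁=M₀(3b²-L²)/(6L)=44/15 = (11·(20/3)³/(6·20)+(44/15)·(20/3))/200000 = 473/2025000 m
Superposition: y = Σ y_i = -4643/1350000 m ≈ -0.003439 m

y(20/3) = -4643/1350000 m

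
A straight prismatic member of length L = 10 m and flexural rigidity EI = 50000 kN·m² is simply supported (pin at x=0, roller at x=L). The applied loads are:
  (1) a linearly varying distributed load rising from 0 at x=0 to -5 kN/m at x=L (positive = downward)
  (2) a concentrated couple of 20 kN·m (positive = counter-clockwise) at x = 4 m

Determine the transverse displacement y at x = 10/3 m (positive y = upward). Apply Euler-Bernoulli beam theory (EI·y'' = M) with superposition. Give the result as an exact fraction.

y(10/3) = 5387/911250 m

Load 1 — triangular load w₀=-5 kN/m (0→w₀ over full span):
  y_1 = -w₀x(7L⁴-10L²x²+3x⁴)/(360LEI) = -(-5)·(10/3)·(7·10⁴-10·10²·(10/3)²+3·(10/3)⁴)/(360·10·50000) = 4/729 m
Load 2 — applied couple M₀=20 kN·m at a=4 m (b=L-a=6):
  y_2 = (M₀x³/(6L)+C₁x)/EI  [x≤a] with C₁=M₀(3b²-L²)/(6L)=8/3 = (20·(10/3)³/(6·10)+(8/3)·(10/3))/50000 = 43/101250 m
Superposition: y = Σ y_i = 5387/911250 m ≈ 0.005912 m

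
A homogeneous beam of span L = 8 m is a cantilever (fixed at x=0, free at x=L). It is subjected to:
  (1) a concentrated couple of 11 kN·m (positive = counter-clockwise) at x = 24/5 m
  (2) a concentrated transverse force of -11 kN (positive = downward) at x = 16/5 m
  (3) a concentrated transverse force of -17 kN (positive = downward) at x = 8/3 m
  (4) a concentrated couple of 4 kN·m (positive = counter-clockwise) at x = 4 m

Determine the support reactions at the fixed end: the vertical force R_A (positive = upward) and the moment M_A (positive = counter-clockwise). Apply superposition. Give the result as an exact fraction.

R_A = -28 kN, M_A = -1433/15 kN·m

Load 1 — applied couple M₀=11 kN·m at a=24/5 m (b=L-a=16/5):
  R_A = 0 kN
  M_A = -M₀ = -11 kN·m
Load 2 — point force P=-11 kN at a=16/5 m (b=L-a=24/5):
  R_A = P = (-11) = -11 kN
  M_A = Pa = (-11)·(16/5) = -176/5 kN·m
Load 3 — point force P=-17 kN at a=8/3 m (b=L-a=16/3):
  R_A = P = (-17) = -17 kN
  M_A = Pa = (-17)·(8/3) = -136/3 kN·m
Load 4 — applied couple M₀=4 kN·m at a=4 m (b=L-a=4):
  R_A = 0 kN
  M_A = -M₀ = -4 kN·m
Superposition: R_A = -28 kN, M_A = -1433/15 kN·m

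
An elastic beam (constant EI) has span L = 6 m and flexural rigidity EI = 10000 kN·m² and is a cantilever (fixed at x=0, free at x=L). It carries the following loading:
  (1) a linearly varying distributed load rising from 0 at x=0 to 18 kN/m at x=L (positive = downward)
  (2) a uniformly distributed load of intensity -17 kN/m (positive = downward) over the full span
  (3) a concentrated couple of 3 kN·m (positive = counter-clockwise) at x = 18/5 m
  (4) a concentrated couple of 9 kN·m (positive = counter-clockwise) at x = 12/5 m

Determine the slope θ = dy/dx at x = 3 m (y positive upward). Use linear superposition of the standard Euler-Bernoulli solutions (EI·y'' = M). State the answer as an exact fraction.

θ(3) = 6039/400000 rad

Load 1 — triangular load w₀=18 kN/m (0→w₀ over full span):
  θ_1 = (w₀Lx²/4-w₀L²x/3-w₀x⁴/(24L))/EI = (18·6·3²/4-18·6²·3/3-18·3⁴/(24·6))/10000 = -3321/80000 rad
Load 2 — uniform load w=-17 kN/m over full span:
  θ_2 = -wx(x²-3Lx+3L²)/(6EI) = -(-17)·3·(3²-3·6·3+3·6²)/(6·10000) = 1071/20000 rad
Load 3 — applied couple M₀=3 kN·m at a=18/5 m (b=L-a=12/5):
  θ_3 = M₀x/EI  [x≤a] = 3·3/10000 = 9/10000 rad
Load 4 — applied couple M₀=9 kN·m at a=12/5 m (b=L-a=18/5):
  θ_4 = M₀a/EI  [x>a] = 9·(12/5)/10000 = 27/12500 rad
Superposition: θ = Σ θ_i = 6039/400000 rad ≈ 0.015097 rad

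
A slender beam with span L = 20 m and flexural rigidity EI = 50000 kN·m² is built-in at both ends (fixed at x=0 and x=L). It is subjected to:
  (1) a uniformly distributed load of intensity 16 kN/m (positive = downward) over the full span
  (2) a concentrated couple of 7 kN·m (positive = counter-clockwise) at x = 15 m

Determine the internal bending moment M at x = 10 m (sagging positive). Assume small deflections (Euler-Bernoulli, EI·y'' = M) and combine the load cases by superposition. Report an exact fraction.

Load 1 — uniform load w=16 kN/m over full span:
  M_1 = wLx/2 - wL²/12 - wx²/2 = 16·20·10/2 - 16·20²/12 - 16·10²/2 = 800/3 kN·m
Load 2 — applied couple M₀=7 kN·m at a=15 m (b=L-a=5):
  M_2 = R_Ax - M_A  [x≤a] with R_A=63/160, M_A=35/16 = (63/160)·10 - (35/16) = 7/4 kN·m
Superposition: M = Σ M_i = 3221/12 kN·m ≈ 268.416667 kN·m

M(10) = 3221/12 kN·m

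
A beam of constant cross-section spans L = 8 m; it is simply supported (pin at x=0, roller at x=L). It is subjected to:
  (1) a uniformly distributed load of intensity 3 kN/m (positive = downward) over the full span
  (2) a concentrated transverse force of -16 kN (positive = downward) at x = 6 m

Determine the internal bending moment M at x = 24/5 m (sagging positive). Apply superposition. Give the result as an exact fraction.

Load 1 — uniform load w=3 kN/m over full span:
  M_1 = wx(L-x)/2 = 3·(24/5)·(8-(24/5))/2 = 576/25 kN·m
Load 2 — point force P=-16 kN at a=6 m (b=L-a=2):
  M_2 = Pbx/L  [x≤a] = (-16)·2·(24/5)/8 = -96/5 kN·m
Superposition: M = Σ M_i = 96/25 kN·m ≈ 3.840000 kN·m

M(24/5) = 96/25 kN·m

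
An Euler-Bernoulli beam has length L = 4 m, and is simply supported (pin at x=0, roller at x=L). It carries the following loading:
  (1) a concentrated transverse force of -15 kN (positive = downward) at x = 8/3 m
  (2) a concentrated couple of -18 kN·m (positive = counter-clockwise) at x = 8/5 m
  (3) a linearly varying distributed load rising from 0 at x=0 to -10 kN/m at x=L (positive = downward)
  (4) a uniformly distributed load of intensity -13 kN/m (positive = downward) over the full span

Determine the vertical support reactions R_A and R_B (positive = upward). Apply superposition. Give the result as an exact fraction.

Load 1 — point force P=-15 kN at a=8/3 m (b=L-a=4/3):
  R_A = Pb/L = (-15)·(4/3)/4 = -5 kN
  R_B = Pa/L = (-15)·(8/3)/4 = -10 kN
Load 2 — applied couple M₀=-18 kN·m at a=8/5 m (b=L-a=12/5):
  R_A = M₀/L = (-18)/4 = -9/2 kN
  R_B = -M₀/L = -(-18)/4 = 9/2 kN
Load 3 — triangular load w₀=-10 kN/m (0→w₀ over full span):
  R_A = w₀L/6 = (-10)·4/6 = -20/3 kN
  R_B = w₀L/3 = (-10)·4/3 = -40/3 kN
Load 4 — uniform load w=-13 kN/m over full span:
  R_A = wL/2 = (-13)·4/2 = -26 kN
  R_B = wL/2 = (-13)·4/2 = -26 kN
Superposition: R_A = -253/6 kN, R_B = -269/6 kN

R_A = -253/6 kN, R_B = -269/6 kN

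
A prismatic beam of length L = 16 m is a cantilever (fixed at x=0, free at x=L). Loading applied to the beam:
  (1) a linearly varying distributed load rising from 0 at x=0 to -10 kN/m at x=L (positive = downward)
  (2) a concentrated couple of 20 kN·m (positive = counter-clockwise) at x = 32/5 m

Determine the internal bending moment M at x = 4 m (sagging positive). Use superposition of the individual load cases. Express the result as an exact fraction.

M(4) = 560 kN·m

Load 1 — triangular load w₀=-10 kN/m (0→w₀ over full span):
  M_1 = w₀Lx/2 - w₀L²/3 - w₀x³/(6L) = (-10)·16·4/2 - (-10)·16²/3 - (-10)·4³/(6·16) = 540 kN·m
Load 2 — applied couple M₀=20 kN·m at a=32/5 m (b=L-a=48/5):
  M_2 = M₀  [x≤a] = 20 = 20 kN·m
Superposition: M = Σ M_i = 560 kN·m ≈ 560.000000 kN·m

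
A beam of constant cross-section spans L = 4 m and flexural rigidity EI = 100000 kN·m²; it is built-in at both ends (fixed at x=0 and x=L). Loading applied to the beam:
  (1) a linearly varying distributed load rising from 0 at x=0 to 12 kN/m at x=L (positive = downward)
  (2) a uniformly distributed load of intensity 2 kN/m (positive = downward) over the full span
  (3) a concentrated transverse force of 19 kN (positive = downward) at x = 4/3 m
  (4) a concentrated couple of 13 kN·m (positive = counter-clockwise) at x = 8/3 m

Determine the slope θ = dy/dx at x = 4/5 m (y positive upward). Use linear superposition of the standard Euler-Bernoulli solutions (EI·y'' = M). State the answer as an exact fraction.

Load 1 — triangular load w₀=12 kN/m (0→w₀ over full span):
  θ_1 = -w₀(2x(L-x)(L-2x)(x+2L)+x²(L-x)²)/(120LEI) = -12·(2·(4/5)·(4-(4/5))·(4-2·(4/5))·((4/5)+2·4)+(4/5)²·(4-(4/5))²)/(120·4·100000) = -56/1953125 rad
Load 2 — uniform load w=2 kN/m over full span:
  θ_2 = -wx(L-x)(L-2x)/(12EI) = -2·(4/5)·(4-(4/5))·(4-2·(4/5))/(12·100000) = -4/390625 rad
Load 3 — point force P=19 kN at a=4/3 m (b=L-a=8/3):
  θ_3 = -Pb²x(2aL-(3a+b)x)/(2L³EI)  [x≤a] = -19·(8/3)²·(4/5)·(2·(4/3)·4-(3·(4/3)+(8/3))·(4/5))/(2·4³·100000) = -19/421875 rad
Load 4 — applied couple M₀=13 kN·m at a=8/3 m (b=L-a=4/3):
  θ_4 = (R_Ax²/2 - M_Ax)/EI  [x≤a] with R_A=13/3, M_A=13/3 = ((13/3)·(4/5)²/2 - (13/3)·(4/5))/100000 = -13/625000 rad
Superposition: θ = Σ θ_i = -44191/421875000 rad ≈ -0.000105 rad

θ(4/5) = -44191/421875000 rad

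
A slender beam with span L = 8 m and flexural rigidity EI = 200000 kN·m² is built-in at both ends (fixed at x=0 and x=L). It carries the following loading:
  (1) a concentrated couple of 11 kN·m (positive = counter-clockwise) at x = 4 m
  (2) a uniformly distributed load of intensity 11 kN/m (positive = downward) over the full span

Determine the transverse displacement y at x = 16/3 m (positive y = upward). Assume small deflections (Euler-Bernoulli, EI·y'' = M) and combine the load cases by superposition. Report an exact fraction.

Load 1 — applied couple M₀=11 kN·m at a=4 m (b=L-a=4):
  y_1 = (R_Ax³/6 - M_Ax²/2 - M₀(x-a)²/2)/EI  [x>a] with R_A=33/16, M_A=11/4 = ((33/16)·(16/3)³/6 - (11/4)·(16/3)²/2 - 11·((16/3)-4)²/2)/200000 = 11/675000 m
Load 2 — uniform load w=11 kN/m over full span:
  y_2 = -wx²(L-x)²/(24EI) = -11·(16/3)²·(8-(16/3))²/(24·200000) = -352/759375 m
Superposition: y = Σ y_i = -2717/6075000 m ≈ -0.000447 m

y(16/3) = -2717/6075000 m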